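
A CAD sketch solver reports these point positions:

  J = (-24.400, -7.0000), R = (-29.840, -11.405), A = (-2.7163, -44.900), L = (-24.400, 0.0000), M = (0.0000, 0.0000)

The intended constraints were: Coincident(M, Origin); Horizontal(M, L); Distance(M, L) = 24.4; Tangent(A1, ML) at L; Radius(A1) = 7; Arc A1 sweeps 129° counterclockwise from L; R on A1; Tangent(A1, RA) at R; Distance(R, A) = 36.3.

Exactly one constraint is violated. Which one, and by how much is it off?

Distance(R, A) = 36.3 — off by 6.80.

M = (0.00, 0.00) ✓; M.y = 0.00, L.y = 0.00 ✓; |ML| = 24.40 ✓; ∠(JL, LM) = 90.00° ✓; |JL| = 7.000 ✓; bearing(J→R) − bearing(J→L) = 129.0° ✓; |JR| = 7.000 ✓; ∠(JR, RA) = 90.00° ✓; |RA| = 43.10 ✗.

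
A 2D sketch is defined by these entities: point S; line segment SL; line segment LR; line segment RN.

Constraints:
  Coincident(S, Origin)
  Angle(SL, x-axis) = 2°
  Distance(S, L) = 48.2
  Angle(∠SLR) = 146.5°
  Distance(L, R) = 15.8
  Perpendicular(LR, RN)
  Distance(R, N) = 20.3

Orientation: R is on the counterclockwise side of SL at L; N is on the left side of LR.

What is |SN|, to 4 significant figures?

56.35

S is at the origin; SL runs at 2.0° with length 48.2, so L = 48.2·(cos 2.0°, sin 2.0°) = (48.17, 1.682). ∠SLR = 146.5°, so LR runs at 2.0° + (180° − 146.5°) = 35.50° from the x-axis; with |LR| = 15.8, R = L + 15.8·(cos 35.50°, sin 35.50°) = (61.03, 10.86). The perpendicularity gives RN at right angles to LR; with |RN| = 20.3 on the left of LR, N = R + 20.3·(-0.5807, 0.8141) = (49.25, 27.38). Then |SN| = |N − S| = 56.35.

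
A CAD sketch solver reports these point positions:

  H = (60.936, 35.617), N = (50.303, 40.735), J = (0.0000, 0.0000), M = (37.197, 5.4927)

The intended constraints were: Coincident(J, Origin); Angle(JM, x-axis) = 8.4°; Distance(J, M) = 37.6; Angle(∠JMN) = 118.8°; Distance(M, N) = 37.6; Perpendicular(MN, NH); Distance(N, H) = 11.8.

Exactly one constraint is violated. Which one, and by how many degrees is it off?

Perpendicular(MN, NH) — off by 5.30°.

J = (0.00, 0.00) ✓; JM at 8.400° ✓; |JM| = 37.60 ✓; ∠JMN = 118.8° ✓; |MN| = 37.60 ✓; ∠(MN, NH) = 95.30° ✗; |NH| = 11.80 ✓.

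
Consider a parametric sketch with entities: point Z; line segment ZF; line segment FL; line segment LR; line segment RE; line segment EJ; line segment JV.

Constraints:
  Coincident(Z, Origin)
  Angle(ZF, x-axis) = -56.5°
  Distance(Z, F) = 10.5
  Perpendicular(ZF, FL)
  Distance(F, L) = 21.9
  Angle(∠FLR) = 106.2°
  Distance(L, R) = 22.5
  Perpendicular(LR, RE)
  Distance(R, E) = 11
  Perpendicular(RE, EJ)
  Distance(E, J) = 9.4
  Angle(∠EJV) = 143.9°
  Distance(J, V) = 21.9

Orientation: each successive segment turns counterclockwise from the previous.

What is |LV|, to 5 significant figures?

4.9736

Z is at the origin; ZF runs at -56.5° with length 10.5, so F = (5.7953, -8.7558). ZF ⟂ FL, so FL runs at 33.500°; with |FL| = 21.9, L = (24.057, 3.3316). ∠FLR = 106.2° gives LR at 107.30° from the x-axis; with |LR| = 22.5, R = (17.367, 24.814). LR ⟂ RE, so RE runs at -162.70°; with |RE| = 11.0, E = (6.8641, 21.543). RE is perpendicular to EJ, so EJ runs at -72.700°; with |EJ| = 9.4, J = (9.6595, 12.568). ∠EJV = 143.9° gives JV at -36.600° from the x-axis; with |JV| = 21.9, V = (27.241, -0.48946). Then |LV| = |V − L| = 4.9736.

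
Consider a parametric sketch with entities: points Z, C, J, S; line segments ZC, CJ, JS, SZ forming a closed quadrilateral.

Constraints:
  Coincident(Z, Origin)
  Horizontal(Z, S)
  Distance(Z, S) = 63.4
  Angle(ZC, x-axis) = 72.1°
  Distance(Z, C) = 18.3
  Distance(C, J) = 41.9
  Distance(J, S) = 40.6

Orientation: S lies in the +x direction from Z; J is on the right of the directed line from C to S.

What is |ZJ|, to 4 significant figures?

32.92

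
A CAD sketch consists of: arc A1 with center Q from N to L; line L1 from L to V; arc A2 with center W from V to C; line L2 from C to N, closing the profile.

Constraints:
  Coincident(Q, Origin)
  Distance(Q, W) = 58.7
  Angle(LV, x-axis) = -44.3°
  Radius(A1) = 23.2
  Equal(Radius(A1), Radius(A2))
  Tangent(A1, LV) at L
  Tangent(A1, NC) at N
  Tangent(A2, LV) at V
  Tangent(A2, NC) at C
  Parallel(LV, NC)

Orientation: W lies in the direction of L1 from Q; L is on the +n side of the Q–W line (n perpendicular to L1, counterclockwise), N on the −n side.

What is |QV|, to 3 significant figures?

63.1

The slot axis is L1's direction at -44.3°, so u = (cos -44.3°, sin -44.3°) = (0.716, -0.698) and n = (−sin -44.3°, cos -44.3°) = (0.698, 0.716). Q is at the origin and W lies 58.7 along u from Q, so W = 58.7·u = (42.0, -41.0). Tangency of A1 to both parallel lines with radius 23.2 puts L and N at Q ± 23.2·n: L = (16.2, 16.6), N = (-16.2, -16.6). Equal radii place V and C the same way about W: V = W + 23.2·n = (58.2, -24.4), C = W − 23.2·n = (25.8, -57.6). Then |QV| = |V − Q| = 63.1.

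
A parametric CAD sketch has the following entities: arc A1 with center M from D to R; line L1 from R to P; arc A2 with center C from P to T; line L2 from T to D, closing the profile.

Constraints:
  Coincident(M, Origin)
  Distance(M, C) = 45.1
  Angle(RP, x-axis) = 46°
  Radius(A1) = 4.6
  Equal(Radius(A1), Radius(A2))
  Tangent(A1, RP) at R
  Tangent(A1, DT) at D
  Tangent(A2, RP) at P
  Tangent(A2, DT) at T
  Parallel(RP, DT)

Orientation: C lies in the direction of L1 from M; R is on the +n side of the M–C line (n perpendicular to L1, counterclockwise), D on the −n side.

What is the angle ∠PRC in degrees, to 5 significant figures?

5.8238°

Tangency of A1 to both parallel lines with radius 4.6 puts R and D at M ± 4.6·n: R = (-3.3090, 3.1954), D = (3.3090, -3.1954). Equal radii place P and T the same way about C: P = C + 4.6·n = (28.020, 35.638), T = C − 4.6·n = (34.638, 29.247). Then cos ∠PRC = RP·RC / (|RP||RC|), giving 5.8238°.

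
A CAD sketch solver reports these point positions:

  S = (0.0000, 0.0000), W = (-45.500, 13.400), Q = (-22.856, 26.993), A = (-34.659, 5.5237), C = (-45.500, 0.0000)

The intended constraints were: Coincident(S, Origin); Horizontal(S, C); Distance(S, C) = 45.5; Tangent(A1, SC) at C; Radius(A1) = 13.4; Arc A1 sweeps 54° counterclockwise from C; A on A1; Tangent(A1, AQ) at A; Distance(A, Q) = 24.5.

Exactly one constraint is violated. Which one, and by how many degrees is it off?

Tangent(A1, AQ) at A — off by 7.20°.

S = (0.00, 0.00) ✓; S.y = 0.00, C.y = 0.00 ✓; |SC| = 45.50 ✓; ∠(WC, CS) = 90.00° ✓; |WC| = 13.40 ✓; bearing(W→A) − bearing(W→C) = 54.00° ✓; |WA| = 13.40 ✓; ∠(WA, AQ) = 82.80° ✗; |AQ| = 24.50 ✓.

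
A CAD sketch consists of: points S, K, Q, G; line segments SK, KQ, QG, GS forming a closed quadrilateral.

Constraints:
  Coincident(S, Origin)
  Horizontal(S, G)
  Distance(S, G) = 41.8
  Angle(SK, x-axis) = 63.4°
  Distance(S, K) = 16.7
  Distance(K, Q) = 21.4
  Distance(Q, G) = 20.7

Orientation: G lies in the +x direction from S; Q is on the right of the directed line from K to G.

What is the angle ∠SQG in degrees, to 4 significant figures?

171.7°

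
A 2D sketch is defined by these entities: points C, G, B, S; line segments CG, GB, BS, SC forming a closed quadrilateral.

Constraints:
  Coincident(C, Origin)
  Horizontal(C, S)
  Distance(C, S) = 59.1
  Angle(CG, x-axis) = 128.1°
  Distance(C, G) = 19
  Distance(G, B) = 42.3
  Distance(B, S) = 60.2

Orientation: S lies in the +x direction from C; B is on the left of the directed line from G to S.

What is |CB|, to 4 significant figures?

48.21

Checks: |GB| = 42.30 ✓; |BS| = 60.20 ✓.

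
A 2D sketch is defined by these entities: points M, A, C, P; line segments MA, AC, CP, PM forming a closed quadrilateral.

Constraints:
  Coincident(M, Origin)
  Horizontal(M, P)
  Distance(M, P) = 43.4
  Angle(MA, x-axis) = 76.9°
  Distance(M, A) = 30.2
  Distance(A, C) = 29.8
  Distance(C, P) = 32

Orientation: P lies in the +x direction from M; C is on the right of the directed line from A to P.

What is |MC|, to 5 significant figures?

11.400

Checks: M = (0.00, 0.00) ✓; |AC| = 29.80 ✓; |CP| = 32.00 ✓.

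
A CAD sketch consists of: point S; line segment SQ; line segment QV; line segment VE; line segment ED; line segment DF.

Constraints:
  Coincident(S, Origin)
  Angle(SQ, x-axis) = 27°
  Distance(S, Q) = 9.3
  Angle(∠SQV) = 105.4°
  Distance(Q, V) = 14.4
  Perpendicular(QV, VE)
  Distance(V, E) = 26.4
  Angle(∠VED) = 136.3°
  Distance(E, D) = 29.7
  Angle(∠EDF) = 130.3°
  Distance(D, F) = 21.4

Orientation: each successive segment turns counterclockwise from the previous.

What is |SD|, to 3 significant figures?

39.1

S is at the origin; SQ runs at 27.0° with length 9.3, so Q = (8.29, 4.22). ∠SQV = 105.4° gives QV at 102° from the x-axis; with |QV| = 14.4, V = (5.39, 18.3). QV ⟂ VE, so VE runs at -168°; with |VE| = 26.4, E = (-20.5, 13.0). ∠VED = 136.3° gives ED at -125° from the x-axis; with |ED| = 29.7, D = (-37.4, -11.4). Then |SD| = |D − S| = 39.1.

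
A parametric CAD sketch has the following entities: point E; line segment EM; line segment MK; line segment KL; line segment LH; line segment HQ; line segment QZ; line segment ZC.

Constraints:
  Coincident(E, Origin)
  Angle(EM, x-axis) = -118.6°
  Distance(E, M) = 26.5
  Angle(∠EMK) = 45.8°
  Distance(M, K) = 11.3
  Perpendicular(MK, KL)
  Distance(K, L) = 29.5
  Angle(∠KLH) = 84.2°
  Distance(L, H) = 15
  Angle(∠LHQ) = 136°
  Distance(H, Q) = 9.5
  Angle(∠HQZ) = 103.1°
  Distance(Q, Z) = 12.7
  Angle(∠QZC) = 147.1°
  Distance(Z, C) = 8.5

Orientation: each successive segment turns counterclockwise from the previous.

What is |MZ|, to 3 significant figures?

10.8

E is at the origin; EM runs at -118.6° with length 26.5, so M = (-12.7, -23.3). ∠EMK = 45.8° gives MK at 15.6° from the x-axis; with |MK| = 11.3, K = (-1.80, -20.2). The perpendicularity gives KL at right angles to MK, so KL runs at 106°; with |KL| = 29.5, L = (-9.73, 8.19). ∠KLH = 84.2° gives LH at -159° from the x-axis; with |LH| = 15.0, H = (-23.7, 2.71). ∠LHQ = 136.0° gives HQ at -115° from the x-axis; with |HQ| = 9.5, Q = (-27.7, -5.93). ∠HQZ = 103.1° gives QZ at -37.7° from the x-axis; with |QZ| = 12.7, Z = (-17.6, -13.7). Then |MZ| = |Z − M| = 10.8.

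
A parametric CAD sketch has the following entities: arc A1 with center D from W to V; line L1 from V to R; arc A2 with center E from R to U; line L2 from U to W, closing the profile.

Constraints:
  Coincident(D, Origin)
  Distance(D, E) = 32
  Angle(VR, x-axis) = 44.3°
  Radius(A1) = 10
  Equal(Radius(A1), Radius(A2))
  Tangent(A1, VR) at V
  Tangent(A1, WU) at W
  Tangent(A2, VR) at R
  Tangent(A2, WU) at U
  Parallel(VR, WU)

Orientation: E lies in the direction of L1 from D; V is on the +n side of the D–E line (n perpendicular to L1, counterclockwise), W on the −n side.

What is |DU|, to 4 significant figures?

33.53

Tangency of A1 to both parallel lines with radius 10.0 puts V and W at D ± 10.0·n: V = (-6.984, 7.157), W = (6.984, -7.157). Equal radii place R and U the same way about E: R = E + 10.0·n = (15.92, 29.51), U = E − 10.0·n = (29.89, 15.19). Then |DU| = |U − D| = 33.53.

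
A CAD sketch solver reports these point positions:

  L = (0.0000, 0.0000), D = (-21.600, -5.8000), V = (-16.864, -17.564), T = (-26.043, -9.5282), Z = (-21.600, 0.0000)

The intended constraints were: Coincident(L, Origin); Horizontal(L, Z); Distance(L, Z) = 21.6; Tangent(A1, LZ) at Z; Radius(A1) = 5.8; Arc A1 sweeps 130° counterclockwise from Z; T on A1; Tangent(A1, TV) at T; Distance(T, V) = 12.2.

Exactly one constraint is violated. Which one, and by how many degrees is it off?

Tangent(A1, TV) at T — off by 8.80°.

L = (0.00, 0.00) ✓; L.y = 0.00, Z.y = 0.00 ✓; |LZ| = 21.60 ✓; ∠(DZ, ZL) = 90.00° ✓; |DZ| = 5.800 ✓; bearing(D→T) − bearing(D→Z) = 130.0° ✓; |DT| = 5.800 ✓; ∠(DT, TV) = 81.20° ✗; |TV| = 12.20 ✓.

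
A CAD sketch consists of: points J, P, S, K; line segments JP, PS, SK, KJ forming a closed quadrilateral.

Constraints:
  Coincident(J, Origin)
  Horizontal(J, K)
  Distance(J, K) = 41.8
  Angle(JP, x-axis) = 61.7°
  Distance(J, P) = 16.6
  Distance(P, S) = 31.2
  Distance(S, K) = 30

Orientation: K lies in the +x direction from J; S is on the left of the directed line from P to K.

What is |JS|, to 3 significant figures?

46.0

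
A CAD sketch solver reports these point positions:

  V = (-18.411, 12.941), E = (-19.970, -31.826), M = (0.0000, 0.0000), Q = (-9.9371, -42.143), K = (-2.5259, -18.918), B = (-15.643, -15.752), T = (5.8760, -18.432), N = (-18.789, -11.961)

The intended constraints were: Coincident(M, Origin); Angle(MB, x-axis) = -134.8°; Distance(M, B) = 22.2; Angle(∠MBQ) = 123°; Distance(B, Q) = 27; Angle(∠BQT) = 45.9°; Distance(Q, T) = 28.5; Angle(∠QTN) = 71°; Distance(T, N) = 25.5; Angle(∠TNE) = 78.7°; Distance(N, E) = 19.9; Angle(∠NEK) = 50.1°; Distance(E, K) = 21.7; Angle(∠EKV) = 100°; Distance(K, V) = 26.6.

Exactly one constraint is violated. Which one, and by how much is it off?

Distance(K, V) = 26.6 — off by 9.00.

M = (0.00, 0.00) ✓; MB at -134.8° ✓; |MB| = 22.20 ✓; ∠MBQ = 123.0° ✓; |BQ| = 27.00 ✓; ∠BQT = 45.90° ✓; |QT| = 28.50 ✓; ∠QTN = 71.00° ✓; |TN| = 25.50 ✓; ∠TNE = 78.70° ✓; |NE| = 19.90 ✓; ∠NEK = 50.10° ✓; |EK| = 21.70 ✓; ∠EKV = 100.0° ✓; |KV| = 35.60 ✗.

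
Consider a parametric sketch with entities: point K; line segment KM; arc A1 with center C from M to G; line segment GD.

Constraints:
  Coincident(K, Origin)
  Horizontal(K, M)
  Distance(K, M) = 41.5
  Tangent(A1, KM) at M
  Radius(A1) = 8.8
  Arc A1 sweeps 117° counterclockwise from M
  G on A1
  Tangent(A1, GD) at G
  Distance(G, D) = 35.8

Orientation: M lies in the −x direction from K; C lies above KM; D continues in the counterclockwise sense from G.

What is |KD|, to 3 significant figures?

67.0

K is at the origin; KM is horizontal with |KM| = 41.5 and M on the −x side, so M = (-41.5, 0.00). Tangency of A1 to KM means the radius CM is perpendicular to KM, so C = M + (0, 8.8) = (-41.5, 8.80). On A1, M sits at bearing -90° from C; a 117° counterclockwise sweep puts G at bearing 27°, so G = C + 8.8·(cos 27°, sin 27°) = (-33.7, 12.8). Tangency of A1 to GD means the radius CG is perpendicular to GD, so GD runs along (−sin 27°, cos 27°); with |GD| = 35.8, D = (-49.9, 44.7). Then |KD| = |D − K| = 67.0.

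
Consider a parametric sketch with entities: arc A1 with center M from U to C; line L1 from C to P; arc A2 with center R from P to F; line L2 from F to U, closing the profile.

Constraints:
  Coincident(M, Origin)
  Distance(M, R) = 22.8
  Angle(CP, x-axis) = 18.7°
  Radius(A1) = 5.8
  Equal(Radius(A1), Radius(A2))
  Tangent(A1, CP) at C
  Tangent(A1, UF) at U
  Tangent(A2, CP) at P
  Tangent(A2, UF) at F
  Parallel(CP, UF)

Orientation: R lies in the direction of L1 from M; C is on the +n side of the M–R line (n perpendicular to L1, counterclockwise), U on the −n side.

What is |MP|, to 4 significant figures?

23.53

The slot axis is L1's direction at 18.7°, so u = (cos 18.7°, sin 18.7°) = (0.9472, 0.3206) and n = (−sin 18.7°, cos 18.7°) = (-0.3206, 0.9472). M is at the origin and R lies 22.8 along u from M, so R = 22.8·u = (21.60, 7.310). Tangency of A1 to both parallel lines with radius 5.8 puts C and U at M ± 5.8·n: C = (-1.860, 5.494), U = (1.860, -5.494). Equal radii place P and F the same way about R: P = R + 5.8·n = (19.74, 12.80), F = R − 5.8·n = (23.46, 1.816). Then |MP| = |P − M| = 23.53.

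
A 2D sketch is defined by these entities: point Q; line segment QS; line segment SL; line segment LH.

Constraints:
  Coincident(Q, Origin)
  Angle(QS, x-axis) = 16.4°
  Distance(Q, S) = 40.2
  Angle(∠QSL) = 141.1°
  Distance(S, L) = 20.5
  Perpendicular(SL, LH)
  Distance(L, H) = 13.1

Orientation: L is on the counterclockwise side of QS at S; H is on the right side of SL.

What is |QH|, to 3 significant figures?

64.4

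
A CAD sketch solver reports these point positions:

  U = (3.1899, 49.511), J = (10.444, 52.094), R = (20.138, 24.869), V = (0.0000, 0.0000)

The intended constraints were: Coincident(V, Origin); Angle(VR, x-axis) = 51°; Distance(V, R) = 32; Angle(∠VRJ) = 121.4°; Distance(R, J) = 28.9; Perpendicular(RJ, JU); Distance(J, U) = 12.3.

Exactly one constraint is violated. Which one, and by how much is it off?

Distance(J, U) = 12.3 — off by 4.60.

V = (0.00, 0.00) ✓; VR at 51.00° ✓; |VR| = 32.00 ✓; ∠VRJ = 121.4° ✓; |RJ| = 28.90 ✓; ∠(RJ, JU) = 90.00° ✓; |JU| = 7.700 ✗.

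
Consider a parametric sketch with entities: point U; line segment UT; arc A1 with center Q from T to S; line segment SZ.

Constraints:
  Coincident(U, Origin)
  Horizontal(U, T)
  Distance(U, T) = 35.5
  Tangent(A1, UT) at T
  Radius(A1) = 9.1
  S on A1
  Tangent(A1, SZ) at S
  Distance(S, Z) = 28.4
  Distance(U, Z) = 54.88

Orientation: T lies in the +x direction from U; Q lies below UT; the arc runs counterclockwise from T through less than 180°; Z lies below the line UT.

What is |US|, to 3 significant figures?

30.1

Checks: |QS| = 9.100 ✓; ∠(QS, SZ) = 90.00° ✓; |SZ| = 28.40 ✓; |UZ| = 54.88 ✓.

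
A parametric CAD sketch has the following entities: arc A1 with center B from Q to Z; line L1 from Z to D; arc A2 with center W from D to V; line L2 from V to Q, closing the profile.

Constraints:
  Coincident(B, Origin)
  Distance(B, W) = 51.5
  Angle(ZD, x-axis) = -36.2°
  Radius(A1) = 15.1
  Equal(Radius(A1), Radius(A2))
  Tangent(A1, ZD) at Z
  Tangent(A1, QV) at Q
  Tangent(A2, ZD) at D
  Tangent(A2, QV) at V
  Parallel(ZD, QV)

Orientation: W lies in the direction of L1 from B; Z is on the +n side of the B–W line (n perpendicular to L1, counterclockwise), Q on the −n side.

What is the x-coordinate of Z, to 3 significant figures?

8.92

B is at the origin and W lies 51.5 along u from B, so W = 51.5·u = (41.6, -30.4). Tangency of A1 to both parallel lines with radius 15.1 puts Z and Q at B ± 15.1·n: Z = (8.92, 12.2), Q = (-8.92, -12.2). So Z.x = 8.92.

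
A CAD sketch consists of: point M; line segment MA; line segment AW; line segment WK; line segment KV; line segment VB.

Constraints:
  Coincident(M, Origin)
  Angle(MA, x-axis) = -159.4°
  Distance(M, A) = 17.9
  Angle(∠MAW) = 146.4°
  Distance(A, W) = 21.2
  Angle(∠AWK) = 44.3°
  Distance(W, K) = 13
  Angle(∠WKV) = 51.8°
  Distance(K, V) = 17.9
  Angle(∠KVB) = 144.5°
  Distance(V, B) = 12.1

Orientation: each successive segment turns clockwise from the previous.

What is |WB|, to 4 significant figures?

19.97

M is at the origin; MA runs at -159.4° with length 17.9, so A = (-16.76, -6.298). ∠MAW = 146.4° gives AW at 167.0° from the x-axis; with |AW| = 21.2, W = (-37.41, -1.529). ∠AWK = 44.3° gives WK at 31.30° from the x-axis; with |WK| = 13.0, K = (-26.30, 5.225). ∠WKV = 51.8° gives KV at -96.90° from the x-axis; with |KV| = 17.9, V = (-28.45, -12.55). ∠KVB = 144.5° gives VB at -132.4° from the x-axis; with |VB| = 12.1, B = (-36.61, -21.48). Then |WB| = |B − W| = 19.97.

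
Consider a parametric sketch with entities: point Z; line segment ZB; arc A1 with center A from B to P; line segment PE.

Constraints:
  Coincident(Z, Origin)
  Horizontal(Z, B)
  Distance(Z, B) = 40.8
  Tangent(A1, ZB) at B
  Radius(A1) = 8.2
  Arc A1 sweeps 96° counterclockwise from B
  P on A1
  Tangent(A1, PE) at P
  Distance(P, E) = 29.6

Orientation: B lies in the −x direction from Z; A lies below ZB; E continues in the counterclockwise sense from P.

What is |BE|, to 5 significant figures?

38.826

Z is at the origin; Z and B share the same y with |ZB| = 40.8 and B on the −x side, so B = (-40.800, 0.0000). A1 meets ZB tangentially, so AB is at right angles to ZB, so A = B + (0, -8.2) = (-40.800, -8.2000). On A1, B sits at bearing 90° from A; a 96° counterclockwise sweep puts P at bearing 186°, so P = A + 8.2·(cos 186°, sin 186°) = (-48.955, -9.0571). A1 meets PE tangentially, so AP is at right angles to PE, so PE runs along (−sin 186°, cos 186°); with |PE| = 29.6, E = (-45.861, -38.495). Then |BE| = |E − B| = 38.826.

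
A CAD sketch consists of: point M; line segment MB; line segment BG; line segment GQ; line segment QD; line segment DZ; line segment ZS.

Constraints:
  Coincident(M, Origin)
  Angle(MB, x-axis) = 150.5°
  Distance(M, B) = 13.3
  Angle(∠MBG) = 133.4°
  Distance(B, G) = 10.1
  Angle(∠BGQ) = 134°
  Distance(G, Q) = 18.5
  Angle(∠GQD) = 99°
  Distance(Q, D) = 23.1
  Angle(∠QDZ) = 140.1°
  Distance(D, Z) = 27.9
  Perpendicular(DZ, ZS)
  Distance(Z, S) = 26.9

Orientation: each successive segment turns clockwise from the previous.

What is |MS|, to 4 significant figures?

15.25

M is at the origin; MB runs at 150.5° with length 13.3, so B = (-11.58, 6.549). ∠MBG = 133.4° gives BG at 103.9° from the x-axis; with |BG| = 10.1, G = (-14.00, 16.35). ∠BGQ = 134.0° gives GQ at 57.90° from the x-axis; with |GQ| = 18.5, Q = (-4.171, 32.03). ∠GQD = 99.0° gives QD at -23.10° from the x-axis; with |QD| = 23.1, D = (17.08, 22.96). ∠QDZ = 140.1° gives DZ at -63.00° from the x-axis; with |DZ| = 27.9, Z = (29.74, -1.897). DZ ⟂ ZS, so ZS runs at -153.0°; with |ZS| = 26.9, S = (5.775, -14.11). Then |MS| = |S − M| = 15.25.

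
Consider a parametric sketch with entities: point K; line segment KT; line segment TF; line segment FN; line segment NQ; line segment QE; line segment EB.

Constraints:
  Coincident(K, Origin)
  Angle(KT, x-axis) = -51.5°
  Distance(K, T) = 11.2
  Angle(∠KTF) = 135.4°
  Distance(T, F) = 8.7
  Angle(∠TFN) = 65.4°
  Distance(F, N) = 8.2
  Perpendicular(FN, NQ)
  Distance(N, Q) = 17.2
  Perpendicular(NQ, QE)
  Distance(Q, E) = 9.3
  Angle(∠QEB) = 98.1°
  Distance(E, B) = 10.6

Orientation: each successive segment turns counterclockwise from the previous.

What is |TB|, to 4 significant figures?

6.331

NQ is perpendicular to QE, so QE runs at -72.30°; with |QE| = 9.3, E = (-0.4422, -16.09). ∠QEB = 98.1° gives EB at 9.600° from the x-axis; with |EB| = 10.6, B = (10.01, -14.32). Then |TB| = |B − T| = 6.331.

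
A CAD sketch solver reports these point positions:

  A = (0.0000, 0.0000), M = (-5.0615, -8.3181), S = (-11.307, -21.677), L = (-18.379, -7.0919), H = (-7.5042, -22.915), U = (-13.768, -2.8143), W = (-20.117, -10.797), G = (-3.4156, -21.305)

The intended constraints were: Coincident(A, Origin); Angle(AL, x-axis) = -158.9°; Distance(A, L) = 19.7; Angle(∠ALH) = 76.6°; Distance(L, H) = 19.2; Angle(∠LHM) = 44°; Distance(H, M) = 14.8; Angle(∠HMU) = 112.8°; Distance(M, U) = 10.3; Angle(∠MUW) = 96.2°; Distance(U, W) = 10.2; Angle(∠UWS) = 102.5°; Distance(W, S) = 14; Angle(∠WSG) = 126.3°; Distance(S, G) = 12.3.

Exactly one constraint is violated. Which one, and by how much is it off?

Distance(S, G) = 12.3 — off by 4.40.

A = (0.00, 0.00) ✓; AL at -158.9° ✓; |AL| = 19.70 ✓; ∠ALH = 76.60° ✓; |LH| = 19.20 ✓; ∠LHM = 44.00° ✓; |HM| = 14.80 ✓; ∠HMU = 112.8° ✓; |MU| = 10.30 ✓; ∠MUW = 96.20° ✓; |UW| = 10.20 ✓; ∠UWS = 102.5° ✓; |WS| = 14.00 ✓; ∠WSG = 126.3° ✓; |SG| = 7.900 ✗.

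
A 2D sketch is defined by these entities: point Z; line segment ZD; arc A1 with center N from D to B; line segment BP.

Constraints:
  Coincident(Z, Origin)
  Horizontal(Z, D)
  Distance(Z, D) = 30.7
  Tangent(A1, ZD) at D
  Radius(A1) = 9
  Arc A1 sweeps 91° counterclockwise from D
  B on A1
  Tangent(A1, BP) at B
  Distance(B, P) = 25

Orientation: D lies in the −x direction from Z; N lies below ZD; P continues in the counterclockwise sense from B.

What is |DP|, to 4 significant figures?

35.21

On A1, D sits at bearing 90° from N; a 91° counterclockwise sweep puts B at bearing 181°, so B = N + 9.0·(cos 181°, sin 181°) = (-39.70, -9.157). Since A1 is tangent to BP there, NB ⟂ BP, so BP runs along (−sin 181°, cos 181°); with |BP| = 25.0, P = (-39.26, -34.15). Then |DP| = |P − D| = 35.21.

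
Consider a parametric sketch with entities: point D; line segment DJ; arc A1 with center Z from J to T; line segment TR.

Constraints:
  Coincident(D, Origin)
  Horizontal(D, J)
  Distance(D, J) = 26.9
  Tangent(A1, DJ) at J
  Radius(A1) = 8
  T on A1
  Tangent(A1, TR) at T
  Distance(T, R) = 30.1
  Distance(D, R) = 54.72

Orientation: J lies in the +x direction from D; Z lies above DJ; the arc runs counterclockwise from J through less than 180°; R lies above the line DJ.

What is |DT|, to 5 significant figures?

35.213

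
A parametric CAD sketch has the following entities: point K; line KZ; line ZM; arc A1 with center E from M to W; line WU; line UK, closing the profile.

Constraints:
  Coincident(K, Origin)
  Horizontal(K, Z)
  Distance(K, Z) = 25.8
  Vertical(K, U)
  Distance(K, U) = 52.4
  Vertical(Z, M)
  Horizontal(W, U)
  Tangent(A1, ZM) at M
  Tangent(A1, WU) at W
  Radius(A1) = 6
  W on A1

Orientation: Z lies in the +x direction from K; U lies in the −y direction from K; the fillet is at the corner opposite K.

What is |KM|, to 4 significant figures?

53.09

K is at the origin; KZ is horizontal with |KZ| = 25.8 and Z on the +x side, so Z = (25.80, 0.000). KU is vertical with |KU| = 52.4 and U on the −y side, so U = (0.000, -52.40). The virtual corner opposite K is at (25.80, -52.40). Since A1 is tangent to ZM there, EM ⟂ ZM and the tangent condition forces EW to be normal to WU, with radius 6.0, so the center E sits 6.0 in from both sides at E = (19.80, -46.40). That places the tangent points at M = (25.80, -46.40) on ZM and W = (19.80, -52.40) on WU. Then |KM| = |M − K| = 53.09.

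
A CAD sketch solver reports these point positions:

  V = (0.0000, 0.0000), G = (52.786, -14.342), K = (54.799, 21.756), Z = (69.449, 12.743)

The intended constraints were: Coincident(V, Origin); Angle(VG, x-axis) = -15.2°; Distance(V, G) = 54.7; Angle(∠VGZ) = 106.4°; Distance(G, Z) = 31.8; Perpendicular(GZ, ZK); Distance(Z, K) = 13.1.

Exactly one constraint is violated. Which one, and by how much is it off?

Distance(Z, K) = 13.1 — off by 4.10.

V = (0.00, 0.00) ✓; VG at -15.20° ✓; |VG| = 54.70 ✓; ∠VGZ = 106.4° ✓; |GZ| = 31.80 ✓; ∠(GZ, ZK) = 90.00° ✓; |ZK| = 17.20 ✗.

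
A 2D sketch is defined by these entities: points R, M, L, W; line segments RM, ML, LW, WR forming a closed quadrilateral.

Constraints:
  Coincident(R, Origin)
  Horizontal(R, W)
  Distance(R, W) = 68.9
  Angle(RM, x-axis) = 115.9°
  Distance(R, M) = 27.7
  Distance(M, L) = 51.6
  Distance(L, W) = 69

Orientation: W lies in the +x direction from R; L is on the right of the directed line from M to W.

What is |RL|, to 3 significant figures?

24.4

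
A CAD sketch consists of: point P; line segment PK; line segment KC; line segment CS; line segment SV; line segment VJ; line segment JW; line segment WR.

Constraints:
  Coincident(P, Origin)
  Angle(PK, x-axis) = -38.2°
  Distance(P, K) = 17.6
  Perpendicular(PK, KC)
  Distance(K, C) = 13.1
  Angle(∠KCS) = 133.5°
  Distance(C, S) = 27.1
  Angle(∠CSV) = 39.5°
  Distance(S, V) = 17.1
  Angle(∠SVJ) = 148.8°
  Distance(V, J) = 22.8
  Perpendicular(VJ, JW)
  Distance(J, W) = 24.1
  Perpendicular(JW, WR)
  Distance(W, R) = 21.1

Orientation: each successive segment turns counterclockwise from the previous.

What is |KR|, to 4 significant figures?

28.45

P is at the origin; PK runs at -38.2° with length 17.6, so K = (13.83, -10.88). PK is perpendicular to KC, so KC runs at 51.80°; with |KC| = 13.1, C = (21.93, -0.5893). ∠KCS = 133.5° gives CS at 98.30° from the x-axis; with |CS| = 27.1, S = (18.02, 26.23). ∠CSV = 39.5° gives SV at -121.2° from the x-axis; with |SV| = 17.1, V = (9.162, 11.60). ∠SVJ = 148.8° gives VJ at -90.00° from the x-axis; with |VJ| = 22.8, J = (9.162, -11.20). The perpendicularity gives JW at right angles to VJ, so JW runs at 0.000°; with |JW| = 24.1, W = (33.26, -11.20). The perpendicularity gives WR at right angles to JW, so WR runs at 90.00°; with |WR| = 21.1, R = (33.26, 9.900). Then |KR| = |R − K| = 28.45.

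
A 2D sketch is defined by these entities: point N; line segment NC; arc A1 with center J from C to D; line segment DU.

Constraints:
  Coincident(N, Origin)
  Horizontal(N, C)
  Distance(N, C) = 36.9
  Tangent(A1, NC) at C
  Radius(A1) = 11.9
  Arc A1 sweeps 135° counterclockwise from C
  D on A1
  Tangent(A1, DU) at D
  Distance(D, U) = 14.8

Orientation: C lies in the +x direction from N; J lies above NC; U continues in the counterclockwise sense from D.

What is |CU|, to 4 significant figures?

30.85

N is at the origin; NC is horizontal with |NC| = 36.9 and C on the +x side, so C = (36.90, 0.000). The tangent condition forces JC to be normal to NC, so J = C + (0, 11.9) = (36.90, 11.90). On A1, C sits at bearing -90° from J; a 135° counterclockwise sweep puts D at bearing 45°, so D = J + 11.9·(cos 45°, sin 45°) = (45.31, 20.31). Since A1 is tangent to DU there, JD ⟂ DU, so DU runs along (−sin 45°, cos 45°); with |DU| = 14.8, U = (34.85, 30.78). Then |CU| = |U − C| = 30.85.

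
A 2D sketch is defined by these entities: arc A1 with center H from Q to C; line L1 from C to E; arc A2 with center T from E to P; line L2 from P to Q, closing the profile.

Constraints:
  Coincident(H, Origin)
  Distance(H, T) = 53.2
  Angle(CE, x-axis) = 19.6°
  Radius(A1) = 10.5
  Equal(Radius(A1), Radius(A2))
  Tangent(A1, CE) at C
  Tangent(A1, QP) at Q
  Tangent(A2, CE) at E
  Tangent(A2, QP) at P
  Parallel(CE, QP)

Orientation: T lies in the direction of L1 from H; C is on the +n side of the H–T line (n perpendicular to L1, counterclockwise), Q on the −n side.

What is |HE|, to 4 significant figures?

54.23

Tangency of A1 to both parallel lines with radius 10.5 puts C and Q at H ± 10.5·n: C = (-3.522, 9.892), Q = (3.522, -9.892). Equal radii place E and P the same way about T: E = T + 10.5·n = (46.60, 27.74), P = T − 10.5·n = (53.64, 7.954). Then |HE| = |E − H| = 54.23.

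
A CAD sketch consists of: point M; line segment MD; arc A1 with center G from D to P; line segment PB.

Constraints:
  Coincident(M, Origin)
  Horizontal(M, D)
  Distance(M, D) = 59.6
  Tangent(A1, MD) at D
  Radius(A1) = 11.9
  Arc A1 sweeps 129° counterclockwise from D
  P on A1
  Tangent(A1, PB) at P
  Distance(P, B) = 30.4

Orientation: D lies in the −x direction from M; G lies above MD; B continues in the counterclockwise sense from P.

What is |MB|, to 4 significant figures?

81.72

On A1, D sits at bearing -90° from G; a 129° counterclockwise sweep puts P at bearing 39°, so P = G + 11.9·(cos 39°, sin 39°) = (-50.35, 19.39). Since A1 is tangent to PB there, GP ⟂ PB, so PB runs along (−sin 39°, cos 39°); with |PB| = 30.4, B = (-69.48, 43.01). Then |MB| = |B − M| = 81.72.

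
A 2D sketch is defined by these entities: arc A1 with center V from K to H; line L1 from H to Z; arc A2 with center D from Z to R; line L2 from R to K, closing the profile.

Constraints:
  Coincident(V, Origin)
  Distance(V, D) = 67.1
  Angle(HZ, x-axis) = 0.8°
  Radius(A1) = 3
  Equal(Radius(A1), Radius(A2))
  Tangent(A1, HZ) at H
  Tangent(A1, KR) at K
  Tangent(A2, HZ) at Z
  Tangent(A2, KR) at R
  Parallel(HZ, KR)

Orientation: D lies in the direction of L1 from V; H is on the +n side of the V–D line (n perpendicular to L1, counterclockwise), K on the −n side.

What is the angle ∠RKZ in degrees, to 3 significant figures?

5.11°

The slot axis is L1's direction at 0.8°, so u = (cos 0.8°, sin 0.8°) = (1.00, 0.0140) and n = (−sin 0.8°, cos 0.8°) = (-0.0140, 1.00). V is at the origin and D lies 67.1 along u from V, so D = 67.1·u = (67.1, 0.937). Tangency of A1 to both parallel lines with radius 3.0 puts H and K at V ± 3.0·n: H = (-0.0419, 3.00), K = (0.0419, -3.00). Equal radii place Z and R the same way about D: Z = D + 3.0·n = (67.1, 3.94), R = D − 3.0·n = (67.1, -2.06). Then cos ∠RKZ = KR·KZ / (|KR||KZ|), giving 5.11°.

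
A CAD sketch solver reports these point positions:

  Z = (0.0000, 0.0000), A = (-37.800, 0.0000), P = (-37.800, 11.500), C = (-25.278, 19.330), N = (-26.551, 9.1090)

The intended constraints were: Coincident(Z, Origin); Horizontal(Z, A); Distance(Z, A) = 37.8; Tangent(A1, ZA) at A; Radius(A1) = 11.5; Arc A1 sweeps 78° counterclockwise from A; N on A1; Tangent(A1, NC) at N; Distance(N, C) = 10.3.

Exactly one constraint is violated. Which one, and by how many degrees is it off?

Tangent(A1, NC) at N — off by 4.90°.

Z = (0.00, 0.00) ✓; Z.y = 0.00, A.y = 0.00 ✓; |ZA| = 37.80 ✓; ∠(PA, AZ) = 90.00° ✓; |PA| = 11.50 ✓; bearing(P→N) − bearing(P→A) = 78.00° ✓; |PN| = 11.50 ✓; ∠(PN, NC) = 85.10° ✗; |NC| = 10.30 ✓.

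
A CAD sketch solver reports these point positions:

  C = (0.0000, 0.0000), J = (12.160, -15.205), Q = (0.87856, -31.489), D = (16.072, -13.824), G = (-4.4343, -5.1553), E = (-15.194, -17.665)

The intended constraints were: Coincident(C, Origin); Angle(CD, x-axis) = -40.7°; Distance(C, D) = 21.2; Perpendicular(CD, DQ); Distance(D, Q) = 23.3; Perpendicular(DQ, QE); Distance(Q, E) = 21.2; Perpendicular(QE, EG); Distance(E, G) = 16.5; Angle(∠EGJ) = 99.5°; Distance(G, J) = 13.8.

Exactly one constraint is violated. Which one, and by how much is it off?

Distance(G, J) = 13.8 — off by 5.60.

C = (0.00, 0.00) ✓; CD at -40.70° ✓; |CD| = 21.20 ✓; ∠(CD, DQ) = 90.00° ✓; |DQ| = 23.30 ✓; ∠(DQ, QE) = 90.00° ✓; |QE| = 21.20 ✓; ∠(QE, EG) = 90.00° ✓; |EG| = 16.50 ✓; ∠EGJ = 99.50° ✓; |GJ| = 19.40 ✗.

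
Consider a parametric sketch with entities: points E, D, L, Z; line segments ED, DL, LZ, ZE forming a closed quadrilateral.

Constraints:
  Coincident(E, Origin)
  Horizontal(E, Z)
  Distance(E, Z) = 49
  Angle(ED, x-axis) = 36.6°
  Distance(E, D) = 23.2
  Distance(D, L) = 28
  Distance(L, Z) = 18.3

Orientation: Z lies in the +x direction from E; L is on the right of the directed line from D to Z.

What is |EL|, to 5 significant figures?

34.986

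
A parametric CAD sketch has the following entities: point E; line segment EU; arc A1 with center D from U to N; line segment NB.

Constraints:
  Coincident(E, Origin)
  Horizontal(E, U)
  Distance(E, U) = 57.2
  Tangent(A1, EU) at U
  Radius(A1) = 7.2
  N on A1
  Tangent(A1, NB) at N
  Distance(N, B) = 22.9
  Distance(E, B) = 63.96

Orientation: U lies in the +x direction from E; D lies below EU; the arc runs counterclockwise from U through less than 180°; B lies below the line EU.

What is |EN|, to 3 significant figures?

51.0

Checks: |DN| = 7.200 ✓; ∠(DN, NB) = 90.00° ✓; |NB| = 22.90 ✓; |EB| = 63.96 ✓.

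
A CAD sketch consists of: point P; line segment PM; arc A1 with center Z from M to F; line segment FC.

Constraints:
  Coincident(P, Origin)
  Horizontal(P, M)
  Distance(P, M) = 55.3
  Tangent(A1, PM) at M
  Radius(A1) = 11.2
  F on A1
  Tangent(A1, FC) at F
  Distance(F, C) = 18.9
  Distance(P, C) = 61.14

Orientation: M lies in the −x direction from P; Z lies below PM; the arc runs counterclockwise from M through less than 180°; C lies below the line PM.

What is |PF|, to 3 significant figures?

66.4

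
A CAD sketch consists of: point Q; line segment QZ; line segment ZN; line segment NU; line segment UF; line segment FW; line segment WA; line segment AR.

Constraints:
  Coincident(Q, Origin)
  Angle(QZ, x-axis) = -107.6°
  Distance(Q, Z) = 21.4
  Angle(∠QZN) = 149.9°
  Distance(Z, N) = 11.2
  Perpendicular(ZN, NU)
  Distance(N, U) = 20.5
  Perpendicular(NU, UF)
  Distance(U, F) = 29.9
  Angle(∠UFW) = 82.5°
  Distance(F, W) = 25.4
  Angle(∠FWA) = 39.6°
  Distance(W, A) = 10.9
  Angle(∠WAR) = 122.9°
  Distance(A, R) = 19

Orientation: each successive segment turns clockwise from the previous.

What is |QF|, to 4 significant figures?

9.769

Q is at the origin; QZ runs at -107.6° with length 21.4, so Z = (-6.471, -20.40). ∠QZN = 149.9° gives ZN at -137.7° from the x-axis; with |ZN| = 11.2, N = (-14.75, -27.94). ZN ⟂ NU, so NU runs at 132.3°; with |NU| = 20.5, U = (-28.55, -12.77). The perpendicularity gives UF at right angles to NU, so UF runs at 42.30°; with |UF| = 29.9, F = (-6.436, 7.349). Then |QF| = |F − Q| = 9.769.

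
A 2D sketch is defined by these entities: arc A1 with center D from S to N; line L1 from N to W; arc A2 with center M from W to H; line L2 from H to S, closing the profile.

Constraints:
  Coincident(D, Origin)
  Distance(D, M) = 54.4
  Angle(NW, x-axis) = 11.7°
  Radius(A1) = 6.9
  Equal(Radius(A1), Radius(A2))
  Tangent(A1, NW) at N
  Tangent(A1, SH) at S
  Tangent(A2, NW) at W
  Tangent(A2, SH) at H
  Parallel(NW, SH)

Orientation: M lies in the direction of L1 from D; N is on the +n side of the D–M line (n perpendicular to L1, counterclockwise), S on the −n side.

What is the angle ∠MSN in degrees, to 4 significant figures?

82.77°

The slot axis is L1's direction at 11.7°, so u = (cos 11.7°, sin 11.7°) = (0.9792, 0.2028) and n = (−sin 11.7°, cos 11.7°) = (-0.2028, 0.9792). D is at the origin and M lies 54.4 along u from D, so M = 54.4·u = (53.27, 11.03). Tangency of A1 to both parallel lines with radius 6.9 puts N and S at D ± 6.9·n: N = (-1.399, 6.757), S = (1.399, -6.757). Then cos ∠MSN = SM·SN / (|SM||SN|), giving 82.77°.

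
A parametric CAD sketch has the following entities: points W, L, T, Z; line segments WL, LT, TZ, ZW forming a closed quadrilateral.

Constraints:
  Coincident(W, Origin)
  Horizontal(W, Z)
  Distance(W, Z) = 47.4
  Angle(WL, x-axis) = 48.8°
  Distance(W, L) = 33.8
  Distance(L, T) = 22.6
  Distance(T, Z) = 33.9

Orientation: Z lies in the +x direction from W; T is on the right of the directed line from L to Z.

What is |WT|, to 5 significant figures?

14.505

Checks: |LT| = 22.60 ✓; |TZ| = 33.90 ✓.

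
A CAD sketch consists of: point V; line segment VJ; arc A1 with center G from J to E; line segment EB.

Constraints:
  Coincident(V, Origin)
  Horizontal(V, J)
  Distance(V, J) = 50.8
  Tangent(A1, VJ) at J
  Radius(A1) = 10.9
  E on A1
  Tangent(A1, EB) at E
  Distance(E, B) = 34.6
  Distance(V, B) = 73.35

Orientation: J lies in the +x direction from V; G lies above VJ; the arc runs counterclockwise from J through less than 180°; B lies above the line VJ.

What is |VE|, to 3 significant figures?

62.8

V is at the origin; VJ is horizontal with |VJ| = 50.8 and J on the +x side, so J = (50.8, 0.00). Since A1 is tangent to VJ there, GJ ⟂ VJ, so G = J + (0, 10.9) = (50.8, 10.9). Since GE ⟂ EB (tangency), |GB| = √(10.9² + 34.6²) = 36.3 regardless of where E sits on A1. So B lies on both circle(V, 73.35) and circle(G, 36.3); the above-VJ intersection is B = (56.5, 46.7). E is the foot of the tangent from B: E = (61.6, 12.5).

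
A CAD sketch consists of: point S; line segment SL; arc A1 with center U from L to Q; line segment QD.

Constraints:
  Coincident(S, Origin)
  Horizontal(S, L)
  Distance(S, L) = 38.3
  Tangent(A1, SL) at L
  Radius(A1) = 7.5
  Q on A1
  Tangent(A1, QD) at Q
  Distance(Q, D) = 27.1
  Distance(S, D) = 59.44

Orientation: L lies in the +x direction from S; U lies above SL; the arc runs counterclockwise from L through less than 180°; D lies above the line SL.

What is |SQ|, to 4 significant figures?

46.21

S is at the origin; S and L share the same y with |SL| = 38.3 and L on the +x side, so L = (38.30, 0.000). A1 meets SL tangentially, so UL is at right angles to SL, so U = L + (0, 7.5) = (38.30, 7.500). Since UQ ⟂ QD (tangency), |UD| = √(7.5² + 27.1²) = 28.12 regardless of where Q sits on A1. So D lies on both circle(S, 59.44) and circle(U, 28.12); the above-SL intersection is D = (49.14, 33.45). Q is the foot of the tangent from D: Q = (45.74, 6.560).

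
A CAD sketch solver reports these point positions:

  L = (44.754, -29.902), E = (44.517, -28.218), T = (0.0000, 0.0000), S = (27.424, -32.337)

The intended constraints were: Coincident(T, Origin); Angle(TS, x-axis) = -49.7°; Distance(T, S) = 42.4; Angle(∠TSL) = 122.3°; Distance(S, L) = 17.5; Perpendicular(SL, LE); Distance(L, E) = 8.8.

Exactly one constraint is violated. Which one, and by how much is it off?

Distance(L, E) = 8.8 — off by 7.10.

T = (0.00, 0.00) ✓; TS at -49.70° ✓; |TS| = 42.40 ✓; ∠TSL = 122.3° ✓; |SL| = 17.50 ✓; ∠(SL, LE) = 90.01° ✓; |LE| = 1.701 ✗.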